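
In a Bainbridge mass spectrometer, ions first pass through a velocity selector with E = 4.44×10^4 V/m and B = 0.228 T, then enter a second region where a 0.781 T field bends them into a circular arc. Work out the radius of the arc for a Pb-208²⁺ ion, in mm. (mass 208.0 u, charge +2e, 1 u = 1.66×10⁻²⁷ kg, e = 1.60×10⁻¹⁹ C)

r ≈ 269 mm

The selector passes v = E/B = 4.44×10^4/0.228 = 1.95×10^5 m/s.
In the deflection region, r = mv/(qB₂) = (3.45×10^-25)(1.95×10^5) / [(2×1.60×10^-19)(0.781)] = 0.269 m.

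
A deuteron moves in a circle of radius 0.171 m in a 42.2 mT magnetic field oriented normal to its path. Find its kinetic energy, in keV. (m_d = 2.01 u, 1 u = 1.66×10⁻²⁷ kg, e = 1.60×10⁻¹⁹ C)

v = qBr/m = (1×1.60×10^-19)(0.0422)(0.171) / (3.34×10^-27) = 3.46×10^5 m/s.
K = ½mv² = 0.5·(3.34×10^-27)·(3.46×10^5)² = 2.00×10^-16 J = 1.25 keV.

K ≈ 1.25 keV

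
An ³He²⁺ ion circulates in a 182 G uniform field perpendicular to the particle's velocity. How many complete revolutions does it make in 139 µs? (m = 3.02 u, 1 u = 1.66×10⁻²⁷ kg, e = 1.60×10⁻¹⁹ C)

T = 2πm/(qB) = 2π(5.0132×10^-27) / [(2×1.60×10^-19)(0.0182)] = 5.4085×10^-6 s.
N = t/T = 1.39×10^-4 / 5.4085×10^-6 ≈ 25.70, so 25 complete revolutions.

N = 25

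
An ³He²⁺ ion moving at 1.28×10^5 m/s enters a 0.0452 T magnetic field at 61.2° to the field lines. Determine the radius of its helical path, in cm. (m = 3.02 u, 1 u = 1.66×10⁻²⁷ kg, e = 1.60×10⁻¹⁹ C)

r ≈ 3.89 cm

Only the perpendicular component v⊥ = v sin61.2° = 1.12×10^5 m/s is bent by the field.
r = m v⊥ /(qB) = (5.01×10^-27)(1.12×10^5) / [(2×1.60×10^-19)(0.0452)] = 0.0389 m.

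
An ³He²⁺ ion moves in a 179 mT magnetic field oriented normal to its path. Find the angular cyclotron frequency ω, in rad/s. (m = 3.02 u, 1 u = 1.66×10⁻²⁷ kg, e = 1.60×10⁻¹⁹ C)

ω ≈ 1.14×10^7 rad/s

ω = qB/m = (2×1.60×10^-19)(0.179) / (5.01×10^-27) = 1.14×10^7 rad/s.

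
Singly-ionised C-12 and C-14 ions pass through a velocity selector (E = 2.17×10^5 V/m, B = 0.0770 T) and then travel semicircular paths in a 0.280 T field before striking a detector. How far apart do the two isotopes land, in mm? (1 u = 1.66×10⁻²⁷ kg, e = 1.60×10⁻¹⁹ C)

Both emerge at v = E/B₁ = 2.82×10^6 m/s.
r = mv/(qB₂), so r₁ = 1.253 m and r₂ = 1.462 m, giving Δr = 0.209 m.
After a semicircle each ion lands a diameter 2r from the entry slit, so the separation is 2Δr = 0.418 m.

Δd ≈ 418 mm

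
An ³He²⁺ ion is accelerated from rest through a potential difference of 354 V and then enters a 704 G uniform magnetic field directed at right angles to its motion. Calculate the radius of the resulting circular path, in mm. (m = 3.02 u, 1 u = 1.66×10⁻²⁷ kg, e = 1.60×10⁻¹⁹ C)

r ≈ 47.3 mm

The kinetic energy gained is K = qV = (2×1.60×10^-19)(354) = 1.13×10^-16 J.
v = √(2K/m) = 2.13×10^5 m/s.
r = mv/(qB) = (5.01×10^-27)(2.13×10^5) / [(2×1.60×10^-19)(0.0704)] = 0.0473 m.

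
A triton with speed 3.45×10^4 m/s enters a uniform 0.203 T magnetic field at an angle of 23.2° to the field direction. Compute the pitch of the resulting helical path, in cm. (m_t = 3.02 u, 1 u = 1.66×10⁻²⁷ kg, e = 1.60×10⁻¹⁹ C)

The velocity component along B is v∥ = v cos23.2° = 3.17×10^4 m/s.
The cyclotron period T = 2πm/(qB) = 9.70×10^-7 s is set by m, q, B alone.
Pitch = v∥·T = (3.17×10^4)(9.70×10^-7) = 0.0308 m.

pitch ≈ 3.08 cm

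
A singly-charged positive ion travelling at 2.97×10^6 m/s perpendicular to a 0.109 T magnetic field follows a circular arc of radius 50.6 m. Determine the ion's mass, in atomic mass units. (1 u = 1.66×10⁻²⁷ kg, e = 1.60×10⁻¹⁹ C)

m ≈ 179 u

qvB = mv²/r ⇒ m = qBr/v.
m = (1×1.60×10^-19)(0.109)(50.6) / (2.97×10^6) = 2.97×10^-25 kg = 179 u.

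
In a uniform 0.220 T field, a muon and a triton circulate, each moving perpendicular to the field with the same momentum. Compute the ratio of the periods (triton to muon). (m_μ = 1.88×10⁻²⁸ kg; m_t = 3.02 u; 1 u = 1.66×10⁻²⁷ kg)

T = 2πm/(qB) is independent of speed, so T₂/T₁ = (m₂/q₂)/(m₁/q₁).
T_{triton}/T_{muon} = (5.01×10^-27/1e) / (1.88×10^-28/1e) = 26.7.

ratio ≈ 26.7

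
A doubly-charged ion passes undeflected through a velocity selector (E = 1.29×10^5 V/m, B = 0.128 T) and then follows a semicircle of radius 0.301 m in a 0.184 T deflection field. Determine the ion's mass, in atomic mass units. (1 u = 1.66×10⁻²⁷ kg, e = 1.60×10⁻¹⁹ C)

m ≈ 10.6 u

v = E/B₁ = 1.01×10^6 m/s.
From r = mv/(qB₂), m = qB₂r/v = (2×1.60×10^-19)(0.184)(0.301) / (1.01×10^6) = 1.76×10^-26 kg.
In atomic mass units: m = 1.76×10^-26 / 1.66×10^-27 = 10.6 u.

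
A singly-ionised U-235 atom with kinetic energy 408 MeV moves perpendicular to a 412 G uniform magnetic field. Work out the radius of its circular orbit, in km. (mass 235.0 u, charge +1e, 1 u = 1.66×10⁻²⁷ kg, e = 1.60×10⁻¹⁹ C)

r ≈ 1.08 km

Convert the energy: K = 408 MeV = 6.53×10^-11 J.
v = √(2K/m) = √(2·6.53×10^-11/3.90×10^-25) = 1.83×10^7 m/s.
r = mv/(qB) = (3.90×10^-25)(1.83×10^7) / [(1×1.60×10^-19)(0.0412)] = 1080 m.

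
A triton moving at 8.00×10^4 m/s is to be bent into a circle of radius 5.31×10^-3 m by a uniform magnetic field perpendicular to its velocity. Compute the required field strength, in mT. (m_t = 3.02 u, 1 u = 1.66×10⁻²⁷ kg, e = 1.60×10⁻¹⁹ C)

B ≈ 472 mT

qvB = mv²/r gives B = mv/(qr).
B = (5.01×10^-27)(8.00×10^4) / [(1×1.60×10^-19)(5.31×10^-3)] = 0.472 T.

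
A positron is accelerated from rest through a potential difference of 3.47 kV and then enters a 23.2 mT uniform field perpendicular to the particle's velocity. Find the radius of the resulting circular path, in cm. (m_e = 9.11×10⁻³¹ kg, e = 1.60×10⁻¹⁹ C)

The kinetic energy gained is K = qV = (1×1.60×10^-19)(3470) = 5.55×10^-16 J.
v = √(2K/m) = 3.49×10^7 m/s.
r = mv/(qB) = (9.11×10^-31)(3.49×10^7) / [(1×1.60×10^-19)(0.0232)] = 8.57×10^-3 m.

r ≈ 0.857 cm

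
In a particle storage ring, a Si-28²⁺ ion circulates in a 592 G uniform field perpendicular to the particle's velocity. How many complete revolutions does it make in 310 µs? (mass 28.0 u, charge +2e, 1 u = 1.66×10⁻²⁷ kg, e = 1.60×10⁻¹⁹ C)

T = 2πm/(qB) = 2π(4.648×10^-26) / [(2×1.60×10^-19)(0.0592)] = 1.5416×10^-5 s.
N = t/T = 3.10×10^-4 / 1.5416×10^-5 ≈ 20.11, so 20 complete revolutions.

N = 20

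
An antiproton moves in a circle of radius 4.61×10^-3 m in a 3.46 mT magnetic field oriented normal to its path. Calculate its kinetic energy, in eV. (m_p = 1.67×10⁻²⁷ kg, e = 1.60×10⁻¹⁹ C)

K ≈ 0.0122 eV

v = qBr/m = (1×1.60×10^-19)(3.46×10^-3)(4.61×10^-3) / (1.67×10^-27) = 1530 m/s.
K = ½mv² = 0.5·(1.67×10^-27)·(1530)² = 1.95×10^-21 J = 0.0122 eV.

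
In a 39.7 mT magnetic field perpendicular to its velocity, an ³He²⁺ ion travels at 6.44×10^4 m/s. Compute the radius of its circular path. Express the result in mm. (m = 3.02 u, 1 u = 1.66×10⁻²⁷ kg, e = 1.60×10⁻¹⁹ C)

The magnetic force provides the centripetal force: qvB = mv²/r, so r = mv/(qB).
r = (5.01×10^-27 kg)(6.44×10^4 m/s) / [(2×1.60×10^-19 C)(0.0397 T)] = 0.0254 m.

r ≈ 25.4 mm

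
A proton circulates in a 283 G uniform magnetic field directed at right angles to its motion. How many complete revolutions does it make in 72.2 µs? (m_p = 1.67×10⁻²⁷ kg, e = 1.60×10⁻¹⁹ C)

N = 31

T = 2πm/(qB) = 2π(1.67×10^-27) / [(1×1.60×10^-19)(0.0283)] = 2.3173×10^-6 s.
N = t/T = 7.22×10^-5 / 2.3173×10^-6 ≈ 31.16, so 31 complete revolutions.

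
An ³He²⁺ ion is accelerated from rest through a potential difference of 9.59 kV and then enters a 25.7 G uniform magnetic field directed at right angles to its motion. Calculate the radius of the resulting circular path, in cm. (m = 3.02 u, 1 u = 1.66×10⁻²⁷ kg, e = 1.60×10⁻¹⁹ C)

The kinetic energy gained is K = qV = (2×1.60×10^-19)(9590) = 3.07×10^-15 J.
v = √(2K/m) = 1.11×10^6 m/s.
r = mv/(qB) = (5.01×10^-27)(1.11×10^6) / [(2×1.60×10^-19)(2.57×10^-3)] = 6.74 m.

r ≈ 674 cm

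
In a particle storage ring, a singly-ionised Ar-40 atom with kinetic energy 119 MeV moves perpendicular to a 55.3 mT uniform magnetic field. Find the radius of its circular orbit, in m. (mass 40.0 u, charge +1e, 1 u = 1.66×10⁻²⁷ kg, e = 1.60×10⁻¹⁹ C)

Convert the energy: K = 119 MeV = 1.90×10^-11 J.
v = √(2K/m) = √(2·1.90×10^-11/6.64×10^-26) = 2.39×10^7 m/s.
r = mv/(qB) = (6.64×10^-26)(2.39×10^7) / [(1×1.60×10^-19)(0.0553)] = 180 m.

r ≈ 180 m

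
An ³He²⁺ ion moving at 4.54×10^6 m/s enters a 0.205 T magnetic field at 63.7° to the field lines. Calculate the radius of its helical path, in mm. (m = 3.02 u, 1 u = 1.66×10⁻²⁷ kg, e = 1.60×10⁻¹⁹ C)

r ≈ 311 mm

Only the perpendicular component v⊥ = v sin63.7° = 4.07×10^6 m/s is bent by the field.
r = m v⊥ /(qB) = (5.01×10^-27)(4.07×10^6) / [(2×1.60×10^-19)(0.205)] = 0.311 m.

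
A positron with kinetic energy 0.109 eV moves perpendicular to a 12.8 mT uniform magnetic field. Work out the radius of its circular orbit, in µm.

r ≈ 87.0 µm

Convert the energy: K = 0.109 eV = 1.74×10^-20 J.
v = √(2K/m) = √(2·1.74×10^-20/9.11×10^-31) = 1.96×10^5 m/s.
r = mv/(qB) = (9.11×10^-31)(1.96×10^5) / [(1×1.60×10^-19)(0.0128)] = 8.70×10^-5 m.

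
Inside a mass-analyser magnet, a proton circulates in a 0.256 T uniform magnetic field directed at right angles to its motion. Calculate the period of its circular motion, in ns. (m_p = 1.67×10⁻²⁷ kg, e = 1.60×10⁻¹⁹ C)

The cyclotron period is independent of speed: T = 2πm/(qB).
T = 2π(1.67×10^-27) / [(1×1.60×10^-19)(0.256)] = 2.56×10^-7 s.

T ≈ 256 ns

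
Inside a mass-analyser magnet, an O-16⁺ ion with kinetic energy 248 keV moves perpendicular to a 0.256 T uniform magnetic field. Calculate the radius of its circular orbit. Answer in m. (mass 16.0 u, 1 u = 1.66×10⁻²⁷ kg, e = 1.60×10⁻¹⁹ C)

r ≈ 1.12 m

Convert the energy: K = 248 keV = 3.97×10^-14 J.
v = √(2K/m) = √(2·3.97×10^-14/2.66×10^-26) = 1.73×10^6 m/s.
r = mv/(qB) = (2.66×10^-26)(1.73×10^6) / [(1×1.60×10^-19)(0.256)] = 1.12 m.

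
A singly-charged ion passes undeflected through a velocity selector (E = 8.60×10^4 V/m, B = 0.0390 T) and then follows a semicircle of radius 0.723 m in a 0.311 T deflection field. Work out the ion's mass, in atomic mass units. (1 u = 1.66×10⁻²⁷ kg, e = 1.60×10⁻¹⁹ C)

m ≈ 9.83 u

v = E/B₁ = 2.21×10^6 m/s.
From r = mv/(qB₂), m = qB₂r/v = (1×1.60×10^-19)(0.311)(0.723) / (2.21×10^6) = 1.63×10^-26 kg.
In atomic mass units: m = 1.63×10^-26 / 1.66×10^-27 = 9.83 u.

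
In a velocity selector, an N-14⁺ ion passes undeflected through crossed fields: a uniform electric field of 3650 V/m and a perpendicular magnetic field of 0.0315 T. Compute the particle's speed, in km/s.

v ≈ 116 km/s

For zero net force, qE = qvB, so v = E/B.
v = (3650) / (0.0315) = 1.16×10^5 m/s.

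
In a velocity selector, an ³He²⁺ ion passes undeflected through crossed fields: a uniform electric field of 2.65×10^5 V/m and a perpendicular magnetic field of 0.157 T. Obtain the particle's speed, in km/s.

v ≈ 1690 km/s

For zero net force, qE = qvB, so v = E/B.
v = (2.65×10^5) / (0.157) = 1.69×10^6 m/s.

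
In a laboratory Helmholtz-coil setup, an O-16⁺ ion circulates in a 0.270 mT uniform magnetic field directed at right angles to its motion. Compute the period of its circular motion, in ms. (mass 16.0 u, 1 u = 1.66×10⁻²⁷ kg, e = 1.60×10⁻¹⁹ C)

T ≈ 3.86 ms

The cyclotron period is independent of speed: T = 2πm/(qB).
T = 2π(2.66×10^-26) / [(1×1.60×10^-19)(2.70×10^-4)] = 3.86×10^-3 s.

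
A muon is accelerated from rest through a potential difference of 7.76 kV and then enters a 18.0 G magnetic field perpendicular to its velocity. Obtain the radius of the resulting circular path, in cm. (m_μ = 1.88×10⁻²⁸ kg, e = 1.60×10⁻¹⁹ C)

The kinetic energy gained is K = qV = (1×1.60×10^-19)(7760) = 1.24×10^-15 J.
v = √(2K/m) = 3.63×10^6 m/s.
r = mv/(qB) = (1.88×10^-28)(3.63×10^6) / [(1×1.60×10^-19)(1.80×10^-3)] = 2.37 m.

r ≈ 237 cm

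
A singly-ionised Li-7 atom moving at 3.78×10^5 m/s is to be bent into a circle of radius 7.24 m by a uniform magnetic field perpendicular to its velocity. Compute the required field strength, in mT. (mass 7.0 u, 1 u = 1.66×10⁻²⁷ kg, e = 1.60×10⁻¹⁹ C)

qvB = mv²/r gives B = mv/(qr).
B = (1.16×10^-26)(3.78×10^5) / [(1×1.60×10^-19)(7.24)] = 3.79×10^-3 T.

B ≈ 3.79 mT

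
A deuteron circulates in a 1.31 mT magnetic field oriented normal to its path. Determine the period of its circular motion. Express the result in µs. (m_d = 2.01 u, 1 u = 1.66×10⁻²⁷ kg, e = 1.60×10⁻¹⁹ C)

T ≈ 100 µs

The cyclotron period is independent of speed: T = 2πm/(qB).
T = 2π(3.34×10^-27) / [(1×1.60×10^-19)(1.31×10^-3)] = 1.00×10^-4 s.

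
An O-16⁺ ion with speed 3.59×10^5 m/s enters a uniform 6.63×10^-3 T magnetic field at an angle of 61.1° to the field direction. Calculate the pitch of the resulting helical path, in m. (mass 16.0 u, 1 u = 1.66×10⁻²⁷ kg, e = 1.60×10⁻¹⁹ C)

pitch ≈ 27.3 m

The velocity component along B is v∥ = v cos61.1° = 1.73×10^5 m/s.
The cyclotron period T = 2πm/(qB) = 1.57×10^-4 s is set by m, q, B alone.
Pitch = v∥·T = (1.73×10^5)(1.57×10^-4) = 27.3 m.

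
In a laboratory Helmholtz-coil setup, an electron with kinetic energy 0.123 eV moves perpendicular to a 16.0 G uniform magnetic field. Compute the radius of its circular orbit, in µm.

Convert the energy: K = 0.123 eV = 1.97×10^-20 J.
v = √(2K/m) = √(2·1.97×10^-20/9.11×10^-31) = 2.08×10^5 m/s.
r = mv/(qB) = (9.11×10^-31)(2.08×10^5) / [(1×1.60×10^-19)(1.60×10^-3)] = 7.40×10^-4 m.

r ≈ 740 µm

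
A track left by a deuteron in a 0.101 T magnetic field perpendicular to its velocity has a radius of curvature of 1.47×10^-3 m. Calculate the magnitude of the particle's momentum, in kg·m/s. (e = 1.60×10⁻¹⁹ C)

Since qvB = mv²/r, the momentum p = mv = qBr.
p = (1×1.60×10^-19)(0.101)(1.47×10^-3) = 2.38×10^-23 kg·m/s.

p ≈ 2.38×10^-23 kg·m/s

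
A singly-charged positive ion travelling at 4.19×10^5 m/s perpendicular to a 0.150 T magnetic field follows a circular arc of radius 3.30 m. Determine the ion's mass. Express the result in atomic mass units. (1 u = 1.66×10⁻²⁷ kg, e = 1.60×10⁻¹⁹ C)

qvB = mv²/r ⇒ m = qBr/v.
m = (1×1.60×10^-19)(0.150)(3.30) / (4.19×10^5) = 1.89×10^-25 kg = 114 u.

m ≈ 114 u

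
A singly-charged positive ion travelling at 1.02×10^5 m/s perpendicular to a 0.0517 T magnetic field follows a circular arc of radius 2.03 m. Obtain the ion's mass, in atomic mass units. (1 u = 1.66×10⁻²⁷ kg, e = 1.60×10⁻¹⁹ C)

m ≈ 99.2 u

qvB = mv²/r ⇒ m = qBr/v.
m = (1×1.60×10^-19)(0.0517)(2.03) / (1.02×10^5) = 1.65×10^-25 kg = 99.2 u.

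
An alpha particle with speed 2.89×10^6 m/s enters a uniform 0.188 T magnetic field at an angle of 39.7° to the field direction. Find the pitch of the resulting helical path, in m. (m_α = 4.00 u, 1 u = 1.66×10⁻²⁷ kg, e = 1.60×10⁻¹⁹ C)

pitch ≈ 1.54 m

The velocity component along B is v∥ = v cos39.7° = 2.22×10^6 m/s.
The cyclotron period T = 2πm/(qB) = 6.93×10^-7 s is set by m, q, B alone.
Pitch = v∥·T = (2.22×10^6)(6.93×10^-7) = 1.54 m.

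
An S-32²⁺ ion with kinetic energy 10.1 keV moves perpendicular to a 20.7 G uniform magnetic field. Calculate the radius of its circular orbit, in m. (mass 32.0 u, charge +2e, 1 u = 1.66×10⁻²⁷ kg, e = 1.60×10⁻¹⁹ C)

r ≈ 19.8 m

Convert the energy: K = 10.1 keV = 1.62×10^-15 J.
v = √(2K/m) = √(2·1.62×10^-15/5.31×10^-26) = 2.47×10^5 m/s.
r = mv/(qB) = (5.31×10^-26)(2.47×10^5) / [(2×1.60×10^-19)(2.07×10^-3)] = 19.8 m.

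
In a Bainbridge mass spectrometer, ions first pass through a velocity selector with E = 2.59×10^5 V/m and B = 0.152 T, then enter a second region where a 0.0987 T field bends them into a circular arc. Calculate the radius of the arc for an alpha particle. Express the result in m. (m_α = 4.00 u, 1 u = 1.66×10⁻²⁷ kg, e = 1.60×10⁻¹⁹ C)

r ≈ 0.358 m

The selector passes v = E/B = 2.59×10^5/0.152 = 1.70×10^6 m/s.
In the deflection region, r = mv/(qB₂) = (6.64×10^-27)(1.70×10^6) / [(2×1.60×10^-19)(0.0987)] = 0.358 m.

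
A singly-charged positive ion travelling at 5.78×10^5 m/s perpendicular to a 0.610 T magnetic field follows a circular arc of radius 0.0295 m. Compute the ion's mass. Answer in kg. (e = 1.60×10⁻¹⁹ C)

qvB = mv²/r ⇒ m = qBr/v.
m = (1×1.60×10^-19)(0.610)(0.0295) / (5.78×10^5) = 4.98×10^-27 kg.

m ≈ 4.98×10^-27 kg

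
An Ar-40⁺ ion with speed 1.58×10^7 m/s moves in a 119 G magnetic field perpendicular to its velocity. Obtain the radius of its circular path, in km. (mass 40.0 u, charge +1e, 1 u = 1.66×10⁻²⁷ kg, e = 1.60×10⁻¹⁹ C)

r ≈ 0.551 km

The magnetic force provides the centripetal force: qvB = mv²/r, so r = mv/(qB).
r = (6.64×10^-26 kg)(1.58×10^7 m/s) / [(1×1.60×10^-19 C)(0.0119 T)] = 551 m.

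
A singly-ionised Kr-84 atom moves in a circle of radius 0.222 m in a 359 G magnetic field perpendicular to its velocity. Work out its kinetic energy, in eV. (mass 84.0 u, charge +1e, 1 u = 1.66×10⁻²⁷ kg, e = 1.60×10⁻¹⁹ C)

K ≈ 36.4 eV

v = qBr/m = (1×1.60×10^-19)(0.0359)(0.222) / (1.39×10^-25) = 9140 m/s.
K = ½mv² = 0.5·(1.39×10^-25)·(9140)² = 5.83×10^-18 J = 36.4 eV.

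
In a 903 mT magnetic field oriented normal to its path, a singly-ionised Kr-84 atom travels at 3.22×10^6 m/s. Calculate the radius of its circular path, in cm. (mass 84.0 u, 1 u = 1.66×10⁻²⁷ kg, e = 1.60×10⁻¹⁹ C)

The magnetic force provides the centripetal force: qvB = mv²/r, so r = mv/(qB).
r = (1.39×10^-25 kg)(3.22×10^6 m/s) / [(1×1.60×10^-19 C)(0.903 T)] = 3.11 m.

r ≈ 311 cm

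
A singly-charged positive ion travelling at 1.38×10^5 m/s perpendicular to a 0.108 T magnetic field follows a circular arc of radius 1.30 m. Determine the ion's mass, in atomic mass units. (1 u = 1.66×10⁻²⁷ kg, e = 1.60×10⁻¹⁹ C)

m ≈ 98.1 u

qvB = mv²/r ⇒ m = qBr/v.
m = (1×1.60×10^-19)(0.108)(1.30) / (1.38×10^5) = 1.63×10^-25 kg = 98.1 u.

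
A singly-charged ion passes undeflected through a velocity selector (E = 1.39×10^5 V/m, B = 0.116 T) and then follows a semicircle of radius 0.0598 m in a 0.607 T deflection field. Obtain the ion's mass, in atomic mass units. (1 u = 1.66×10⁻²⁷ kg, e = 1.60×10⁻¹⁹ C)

m ≈ 2.92 u

v = E/B₁ = 1.20×10^6 m/s.
From r = mv/(qB₂), m = qB₂r/v = (1×1.60×10^-19)(0.607)(0.0598) / (1.20×10^6) = 4.85×10^-27 kg.
In atomic mass units: m = 4.85×10^-27 / 1.66×10^-27 = 2.92 u.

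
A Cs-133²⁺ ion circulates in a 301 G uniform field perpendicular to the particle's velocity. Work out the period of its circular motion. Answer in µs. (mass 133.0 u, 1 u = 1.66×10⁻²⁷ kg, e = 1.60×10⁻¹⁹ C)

The cyclotron period is independent of speed: T = 2πm/(qB).
T = 2π(2.21×10^-25) / [(2×1.60×10^-19)(0.0301)] = 1.44×10^-4 s.

T ≈ 144 µs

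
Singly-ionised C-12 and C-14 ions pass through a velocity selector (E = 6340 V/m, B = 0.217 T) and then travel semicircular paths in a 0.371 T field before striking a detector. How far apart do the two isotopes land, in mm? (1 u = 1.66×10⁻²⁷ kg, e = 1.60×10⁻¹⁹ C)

Δd ≈ 3.27 mm

Both emerge at v = E/B₁ = 2.92×10^4 m/s.
r = mv/(qB₂), so r₁ = 9.804×10^-3 m and r₂ = 0.01144 m, giving Δr = 1.63×10^-3 m.
After a semicircle each ion lands a diameter 2r from the entry slit, so the separation is 2Δr = 3.27×10^-3 m.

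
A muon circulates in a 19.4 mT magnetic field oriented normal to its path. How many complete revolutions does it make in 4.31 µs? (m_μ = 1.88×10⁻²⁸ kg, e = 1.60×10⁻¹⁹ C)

T = 2πm/(qB) = 2π(1.88×10^-28) / [(1×1.60×10^-19)(0.0194)] = 3.8055×10^-7 s.
N = t/T = 4.31×10^-6 / 3.8055×10^-7 ≈ 11.33, so 11 complete revolutions.

N = 11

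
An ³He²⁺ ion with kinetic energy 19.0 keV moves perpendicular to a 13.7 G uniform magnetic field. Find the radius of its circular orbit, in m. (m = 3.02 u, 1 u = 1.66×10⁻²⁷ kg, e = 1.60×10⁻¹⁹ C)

r ≈ 12.6 m

Convert the energy: K = 19.0 keV = 3.04×10^-15 J.
v = √(2K/m) = √(2·3.04×10^-15/5.01×10^-27) = 1.10×10^6 m/s.
r = mv/(qB) = (5.01×10^-27)(1.10×10^6) / [(2×1.60×10^-19)(1.37×10^-3)] = 12.6 m.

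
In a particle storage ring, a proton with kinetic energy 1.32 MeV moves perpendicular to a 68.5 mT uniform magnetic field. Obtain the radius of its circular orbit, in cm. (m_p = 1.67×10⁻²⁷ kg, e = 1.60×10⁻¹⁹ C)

Convert the energy: K = 1.32 MeV = 2.11×10^-13 J.
v = √(2K/m) = √(2·2.11×10^-13/1.67×10^-27) = 1.59×10^7 m/s.
r = mv/(qB) = (1.67×10^-27)(1.59×10^7) / [(1×1.60×10^-19)(0.0685)] = 2.42 m.

r ≈ 242 cm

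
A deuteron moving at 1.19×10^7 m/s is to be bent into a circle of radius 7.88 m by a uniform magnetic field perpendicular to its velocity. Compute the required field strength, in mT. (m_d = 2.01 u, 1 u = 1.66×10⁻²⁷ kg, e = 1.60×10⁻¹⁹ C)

B ≈ 31.5 mT

qvB = mv²/r gives B = mv/(qr).
B = (3.34×10^-27)(1.19×10^7) / [(1×1.60×10^-19)(7.88)] = 0.0315 T.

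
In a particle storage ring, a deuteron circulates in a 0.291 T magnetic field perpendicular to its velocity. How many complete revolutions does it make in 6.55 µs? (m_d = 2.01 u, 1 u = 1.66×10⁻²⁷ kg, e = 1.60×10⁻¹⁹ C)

T = 2πm/(qB) = 2π(3.3366×10^-27) / [(1×1.60×10^-19)(0.291)] = 4.5027×10^-7 s.
N = t/T = 6.55×10^-6 / 4.5027×10^-7 ≈ 14.55, so 14 complete revolutions.

N = 14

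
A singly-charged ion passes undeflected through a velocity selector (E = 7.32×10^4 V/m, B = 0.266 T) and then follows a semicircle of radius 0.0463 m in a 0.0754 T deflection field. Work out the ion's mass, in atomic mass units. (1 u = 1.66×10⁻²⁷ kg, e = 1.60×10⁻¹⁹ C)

v = E/B₁ = 2.75×10^5 m/s.
From r = mv/(qB₂), m = qB₂r/v = (1×1.60×10^-19)(0.0754)(0.0463) / (2.75×10^5) = 2.03×10^-27 kg.
In atomic mass units: m = 2.03×10^-27 / 1.66×10^-27 = 1.22 u.

m ≈ 1.22 u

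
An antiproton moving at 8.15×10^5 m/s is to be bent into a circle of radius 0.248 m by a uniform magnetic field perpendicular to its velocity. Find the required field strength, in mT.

B ≈ 34.3 mT

qvB = mv²/r gives B = mv/(qr).
B = (1.67×10^-27)(8.15×10^5) / [(1×1.60×10^-19)(0.248)] = 0.0343 T.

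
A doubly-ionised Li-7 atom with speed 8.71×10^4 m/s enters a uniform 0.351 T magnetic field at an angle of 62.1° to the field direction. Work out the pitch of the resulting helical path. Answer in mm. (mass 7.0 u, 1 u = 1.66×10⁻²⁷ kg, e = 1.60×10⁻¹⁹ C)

The velocity component along B is v∥ = v cos62.1° = 4.08×10^4 m/s.
The cyclotron period T = 2πm/(qB) = 6.50×10^-7 s is set by m, q, B alone.
Pitch = v∥·T = (4.08×10^4)(6.50×10^-7) = 0.0265 m.

pitch ≈ 26.5 mm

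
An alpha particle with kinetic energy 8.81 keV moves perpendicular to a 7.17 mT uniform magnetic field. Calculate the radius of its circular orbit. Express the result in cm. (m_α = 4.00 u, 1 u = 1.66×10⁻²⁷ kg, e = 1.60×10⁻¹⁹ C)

r ≈ 189 cm

Convert the energy: K = 8.81 keV = 1.41×10^-15 J.
v = √(2K/m) = √(2·1.41×10^-15/6.64×10^-27) = 6.52×10^5 m/s.
r = mv/(qB) = (6.64×10^-27)(6.52×10^5) / [(2×1.60×10^-19)(7.17×10^-3)] = 1.89 m.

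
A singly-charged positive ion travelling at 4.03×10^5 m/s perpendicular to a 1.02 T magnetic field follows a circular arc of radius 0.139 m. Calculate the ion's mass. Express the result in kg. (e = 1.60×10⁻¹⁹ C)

qvB = mv²/r ⇒ m = qBr/v.
m = (1×1.60×10^-19)(1.02)(0.139) / (4.03×10^5) = 5.63×10^-26 kg.

m ≈ 5.63×10^-26 kg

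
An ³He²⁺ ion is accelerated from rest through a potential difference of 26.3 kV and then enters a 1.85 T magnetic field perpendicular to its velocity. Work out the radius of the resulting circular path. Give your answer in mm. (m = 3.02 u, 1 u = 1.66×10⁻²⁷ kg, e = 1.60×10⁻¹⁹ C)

r ≈ 15.5 mm

The kinetic energy gained is K = qV = (2×1.60×10^-19)(2.63×10^4) = 8.42×10^-15 J.
v = √(2K/m) = 1.83×10^6 m/s.
r = mv/(qB) = (5.01×10^-27)(1.83×10^6) / [(2×1.60×10^-19)(1.85)] = 0.0155 m.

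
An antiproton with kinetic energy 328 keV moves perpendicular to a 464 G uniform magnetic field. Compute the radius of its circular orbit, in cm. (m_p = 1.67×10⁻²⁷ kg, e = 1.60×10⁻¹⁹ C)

Convert the energy: K = 328 keV = 5.25×10^-14 J.
v = √(2K/m) = √(2·5.25×10^-14/1.67×10^-27) = 7.93×10^6 m/s.
r = mv/(qB) = (1.67×10^-27)(7.93×10^6) / [(1×1.60×10^-19)(0.0464)] = 1.78 m.

r ≈ 178 cm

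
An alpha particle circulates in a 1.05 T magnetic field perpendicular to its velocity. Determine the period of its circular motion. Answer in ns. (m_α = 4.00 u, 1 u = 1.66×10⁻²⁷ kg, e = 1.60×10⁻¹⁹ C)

T ≈ 124 ns

The cyclotron period is independent of speed: T = 2πm/(qB).
T = 2π(6.64×10^-27) / [(2×1.60×10^-19)(1.05)] = 1.24×10^-7 s.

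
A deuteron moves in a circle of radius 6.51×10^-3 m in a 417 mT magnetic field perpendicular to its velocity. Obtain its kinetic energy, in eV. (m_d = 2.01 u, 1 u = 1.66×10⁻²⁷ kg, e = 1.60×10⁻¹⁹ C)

v = qBr/m = (1×1.60×10^-19)(0.417)(6.51×10^-3) / (3.34×10^-27) = 1.30×10^5 m/s.
K = ½mv² = 0.5·(3.34×10^-27)·(1.30×10^5)² = 2.83×10^-17 J = 177 eV.

K ≈ 177 eV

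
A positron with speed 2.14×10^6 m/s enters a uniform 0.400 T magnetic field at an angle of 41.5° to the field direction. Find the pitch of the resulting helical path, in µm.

pitch ≈ 143 µm

The velocity component along B is v∥ = v cos41.5° = 1.60×10^6 m/s.
The cyclotron period T = 2πm/(qB) = 8.94×10^-11 s is set by m, q, B alone.
Pitch = v∥·T = (1.60×10^6)(8.94×10^-11) = 1.43×10^-4 m.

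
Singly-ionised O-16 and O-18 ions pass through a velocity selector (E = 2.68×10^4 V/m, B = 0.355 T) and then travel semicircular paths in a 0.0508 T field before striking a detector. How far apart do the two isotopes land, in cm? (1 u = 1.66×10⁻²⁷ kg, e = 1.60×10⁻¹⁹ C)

Δd ≈ 6.17 cm

Both emerge at v = E/B₁ = 7.55×10^4 m/s.
r = mv/(qB₂), so r₁ = 0.2467 m and r₂ = 0.2775 m, giving Δr = 0.0308 m.
After a semicircle each ion lands a diameter 2r from the entry slit, so the separation is 2Δr = 0.0617 m.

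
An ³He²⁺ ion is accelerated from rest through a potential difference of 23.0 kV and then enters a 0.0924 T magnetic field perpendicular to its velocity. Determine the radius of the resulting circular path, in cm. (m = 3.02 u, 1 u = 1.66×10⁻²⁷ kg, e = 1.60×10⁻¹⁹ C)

r ≈ 29.1 cm

The kinetic energy gained is K = qV = (2×1.60×10^-19)(2.30×10^4) = 7.36×10^-15 J.
v = √(2K/m) = 1.71×10^6 m/s.
r = mv/(qB) = (5.01×10^-27)(1.71×10^6) / [(2×1.60×10^-19)(0.0924)] = 0.291 m.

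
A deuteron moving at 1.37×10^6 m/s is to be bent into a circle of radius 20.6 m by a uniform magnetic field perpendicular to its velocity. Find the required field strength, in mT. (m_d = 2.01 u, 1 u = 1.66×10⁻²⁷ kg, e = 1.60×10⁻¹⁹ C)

qvB = mv²/r gives B = mv/(qr).
B = (3.34×10^-27)(1.37×10^6) / [(1×1.60×10^-19)(20.6)] = 1.39×10^-3 T.

B ≈ 1.39 mT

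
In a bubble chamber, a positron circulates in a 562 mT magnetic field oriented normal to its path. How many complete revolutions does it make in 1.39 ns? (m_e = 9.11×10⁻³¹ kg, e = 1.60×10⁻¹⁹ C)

N = 21

T = 2πm/(qB) = 2π(9.11×10^-31) / [(1×1.60×10^-19)(0.562)] = 6.3656×10^-11 s.
N = t/T = 1.39×10^-9 / 6.3656×10^-11 ≈ 21.84, so 21 complete revolutions.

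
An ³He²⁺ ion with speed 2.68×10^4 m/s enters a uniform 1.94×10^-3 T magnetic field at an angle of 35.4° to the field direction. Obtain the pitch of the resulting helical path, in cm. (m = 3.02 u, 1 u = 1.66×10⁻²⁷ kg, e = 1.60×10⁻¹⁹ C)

The velocity component along B is v∥ = v cos35.4° = 2.18×10^4 m/s.
The cyclotron period T = 2πm/(qB) = 5.07×10^-5 s is set by m, q, B alone.
Pitch = v∥·T = (2.18×10^4)(5.07×10^-5) = 1.11 m.

pitch ≈ 111 cm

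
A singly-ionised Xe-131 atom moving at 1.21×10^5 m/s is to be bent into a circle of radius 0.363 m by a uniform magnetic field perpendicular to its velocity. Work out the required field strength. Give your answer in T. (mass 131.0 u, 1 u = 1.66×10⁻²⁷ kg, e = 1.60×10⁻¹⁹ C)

B ≈ 0.453 T

qvB = mv²/r gives B = mv/(qr).
B = (2.17×10^-25)(1.21×10^5) / [(1×1.60×10^-19)(0.363)] = 0.453 T.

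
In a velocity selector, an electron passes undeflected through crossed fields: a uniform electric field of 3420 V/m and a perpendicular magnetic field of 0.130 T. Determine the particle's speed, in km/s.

v ≈ 26.3 km/s

For zero net force, qE = qvB, so v = E/B.
v = (3420) / (0.130) = 2.63×10^4 m/s.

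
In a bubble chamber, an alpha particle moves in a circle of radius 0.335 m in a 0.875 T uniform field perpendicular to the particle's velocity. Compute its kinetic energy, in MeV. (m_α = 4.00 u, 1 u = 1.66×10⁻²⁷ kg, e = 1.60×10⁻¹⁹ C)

v = qBr/m = (2×1.60×10^-19)(0.875)(0.335) / (6.64×10^-27) = 1.41×10^7 m/s.
K = ½mv² = 0.5·(6.64×10^-27)·(1.41×10^7)² = 6.63×10^-13 J = 4.14 MeV.

K ≈ 4.14 MeV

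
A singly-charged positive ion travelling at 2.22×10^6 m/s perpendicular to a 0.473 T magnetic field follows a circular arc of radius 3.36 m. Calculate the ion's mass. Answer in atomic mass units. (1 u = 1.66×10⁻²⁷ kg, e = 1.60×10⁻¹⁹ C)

m ≈ 69.0 u

qvB = mv²/r ⇒ m = qBr/v.
m = (1×1.60×10^-19)(0.473)(3.36) / (2.22×10^6) = 1.15×10^-25 kg = 69.0 u.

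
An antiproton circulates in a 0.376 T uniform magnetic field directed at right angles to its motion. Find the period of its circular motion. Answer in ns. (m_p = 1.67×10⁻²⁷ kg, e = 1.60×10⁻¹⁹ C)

T ≈ 174 ns

The cyclotron period is independent of speed: T = 2πm/(qB).
T = 2π(1.67×10^-27) / [(1×1.60×10^-19)(0.376)] = 1.74×10^-7 s.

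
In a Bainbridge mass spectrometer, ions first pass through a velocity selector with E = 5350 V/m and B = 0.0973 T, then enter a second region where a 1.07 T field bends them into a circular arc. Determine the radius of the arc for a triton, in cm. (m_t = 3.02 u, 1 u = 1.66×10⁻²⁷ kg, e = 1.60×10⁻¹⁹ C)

r ≈ 0.161 cm

The selector passes v = E/B = 5350/0.0973 = 5.50×10^4 m/s.
In the deflection region, r = mv/(qB₂) = (5.01×10^-27)(5.50×10^4) / [(1×1.60×10^-19)(1.07)] = 1.61×10^-3 m.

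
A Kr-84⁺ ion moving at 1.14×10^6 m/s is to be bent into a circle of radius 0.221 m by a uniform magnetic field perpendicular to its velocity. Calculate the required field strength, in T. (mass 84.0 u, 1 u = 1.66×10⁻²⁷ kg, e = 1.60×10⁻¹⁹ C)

B ≈ 4.50 T

qvB = mv²/r gives B = mv/(qr).
B = (1.39×10^-25)(1.14×10^6) / [(1×1.60×10^-19)(0.221)] = 4.50 T.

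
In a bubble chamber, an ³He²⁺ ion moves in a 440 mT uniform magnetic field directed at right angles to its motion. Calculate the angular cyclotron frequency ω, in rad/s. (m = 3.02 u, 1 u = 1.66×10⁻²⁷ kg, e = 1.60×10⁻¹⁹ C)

ω = qB/m = (2×1.60×10^-19)(0.440) / (5.01×10^-27) = 2.81×10^7 rad/s.

ω ≈ 2.81×10^7 rad/s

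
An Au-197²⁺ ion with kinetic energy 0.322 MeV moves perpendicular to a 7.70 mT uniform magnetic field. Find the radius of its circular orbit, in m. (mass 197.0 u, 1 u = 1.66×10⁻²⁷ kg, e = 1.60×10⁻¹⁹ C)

r ≈ 74.5 m

Convert the energy: K = 0.322 MeV = 5.15×10^-14 J.
v = √(2K/m) = √(2·5.15×10^-14/3.27×10^-25) = 5.61×10^5 m/s.
r = mv/(qB) = (3.27×10^-25)(5.61×10^5) / [(2×1.60×10^-19)(7.70×10^-3)] = 74.5 m.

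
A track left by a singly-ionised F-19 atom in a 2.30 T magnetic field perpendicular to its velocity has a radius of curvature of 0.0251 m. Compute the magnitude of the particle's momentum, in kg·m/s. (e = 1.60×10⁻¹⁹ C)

p ≈ 9.24×10^-21 kg·m/s

Since qvB = mv²/r, the momentum p = mv = qBr.
p = (1×1.60×10^-19)(2.30)(0.0251) = 9.24×10^-21 kg·m/s.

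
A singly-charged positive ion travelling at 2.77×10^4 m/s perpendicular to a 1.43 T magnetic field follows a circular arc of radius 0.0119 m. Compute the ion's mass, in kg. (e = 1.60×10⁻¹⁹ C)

m ≈ 9.83×10^-26 kg

qvB = mv²/r ⇒ m = qBr/v.
m = (1×1.60×10^-19)(1.43)(0.0119) / (2.77×10^4) = 9.83×10^-26 kg.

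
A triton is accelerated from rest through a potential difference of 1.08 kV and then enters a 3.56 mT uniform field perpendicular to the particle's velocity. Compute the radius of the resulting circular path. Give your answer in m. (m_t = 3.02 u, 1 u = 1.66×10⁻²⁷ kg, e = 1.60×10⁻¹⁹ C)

r ≈ 2.31 m

The kinetic energy gained is K = qV = (1×1.60×10^-19)(1080) = 1.73×10^-16 J.
v = √(2K/m) = 2.63×10^5 m/s.
r = mv/(qB) = (5.01×10^-27)(2.63×10^5) / [(1×1.60×10^-19)(3.56×10^-3)] = 2.31 m.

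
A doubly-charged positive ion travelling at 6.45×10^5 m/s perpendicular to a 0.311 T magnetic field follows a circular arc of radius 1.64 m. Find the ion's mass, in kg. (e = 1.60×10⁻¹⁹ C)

m ≈ 2.53×10^-25 kg

qvB = mv²/r ⇒ m = qBr/v.
m = (2×1.60×10^-19)(0.311)(1.64) / (6.45×10^5) = 2.53×10^-25 kg.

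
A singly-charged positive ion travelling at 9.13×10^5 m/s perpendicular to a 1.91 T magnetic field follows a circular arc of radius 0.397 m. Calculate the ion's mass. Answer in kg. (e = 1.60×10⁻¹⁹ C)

qvB = mv²/r ⇒ m = qBr/v.
m = (1×1.60×10^-19)(1.91)(0.397) / (9.13×10^5) = 1.33×10^-25 kg.

m ≈ 1.33×10^-25 kg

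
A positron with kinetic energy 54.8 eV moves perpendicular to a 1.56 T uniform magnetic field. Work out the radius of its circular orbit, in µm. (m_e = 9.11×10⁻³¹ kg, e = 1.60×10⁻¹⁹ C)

Convert the energy: K = 54.8 eV = 8.77×10^-18 J.
v = √(2K/m) = √(2·8.77×10^-18/9.11×10^-31) = 4.39×10^6 m/s.
r = mv/(qB) = (9.11×10^-31)(4.39×10^6) / [(1×1.60×10^-19)(1.56)] = 1.60×10^-5 m.

r ≈ 16.0 µm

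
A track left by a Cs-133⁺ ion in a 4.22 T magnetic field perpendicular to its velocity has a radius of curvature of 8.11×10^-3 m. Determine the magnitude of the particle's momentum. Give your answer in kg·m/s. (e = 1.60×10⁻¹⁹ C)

p ≈ 5.48×10^-21 kg·m/s

Since qvB = mv²/r, the momentum p = mv = qBr.
p = (1×1.60×10^-19)(4.22)(8.11×10^-3) = 5.48×10^-21 kg·m/s.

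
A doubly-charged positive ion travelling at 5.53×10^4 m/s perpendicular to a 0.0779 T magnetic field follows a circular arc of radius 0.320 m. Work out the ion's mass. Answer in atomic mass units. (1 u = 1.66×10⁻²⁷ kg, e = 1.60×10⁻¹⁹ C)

qvB = mv²/r ⇒ m = qBr/v.
m = (2×1.60×10^-19)(0.0779)(0.320) / (5.53×10^4) = 1.44×10^-25 kg = 86.9 u.

m ≈ 86.9 u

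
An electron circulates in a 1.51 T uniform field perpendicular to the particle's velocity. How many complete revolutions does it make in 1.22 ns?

N = 51

T = 2πm/(qB) = 2π(9.11×10^-31) / [(1×1.60×10^-19)(1.51)] = 2.3692×10^-11 s.
N = t/T = 1.22×10^-9 / 2.3692×10^-11 ≈ 51.49, so 51 complete revolutions.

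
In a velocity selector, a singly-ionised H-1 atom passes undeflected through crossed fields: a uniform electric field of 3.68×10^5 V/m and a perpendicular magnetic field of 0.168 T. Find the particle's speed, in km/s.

For zero net force, qE = qvB, so v = E/B.
v = (3.68×10^5) / (0.168) = 2.19×10^6 m/s.

v ≈ 2190 km/s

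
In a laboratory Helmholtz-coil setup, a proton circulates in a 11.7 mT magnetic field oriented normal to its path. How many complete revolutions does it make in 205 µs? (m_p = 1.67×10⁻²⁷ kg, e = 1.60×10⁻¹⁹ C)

N = 36

T = 2πm/(qB) = 2π(1.67×10^-27) / [(1×1.60×10^-19)(0.0117)] = 5.6052×10^-6 s.
N = t/T = 2.05×10^-4 / 5.6052×10^-6 ≈ 36.57, so 36 complete revolutions.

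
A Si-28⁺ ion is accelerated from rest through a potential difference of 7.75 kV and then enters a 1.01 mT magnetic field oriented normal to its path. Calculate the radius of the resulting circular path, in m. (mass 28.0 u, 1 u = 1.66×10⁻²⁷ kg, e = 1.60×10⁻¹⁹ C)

r ≈ 66.4 m

The kinetic energy gained is K = qV = (1×1.60×10^-19)(7750) = 1.24×10^-15 J.
v = √(2K/m) = 2.31×10^5 m/s.
r = mv/(qB) = (4.65×10^-26)(2.31×10^5) / [(1×1.60×10^-19)(1.01×10^-3)] = 66.4 m.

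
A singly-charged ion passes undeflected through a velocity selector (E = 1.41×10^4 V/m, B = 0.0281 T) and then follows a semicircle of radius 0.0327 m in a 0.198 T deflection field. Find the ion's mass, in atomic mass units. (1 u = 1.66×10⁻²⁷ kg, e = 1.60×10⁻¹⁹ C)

m ≈ 1.24 u

v = E/B₁ = 5.02×10^5 m/s.
From r = mv/(qB₂), m = qB₂r/v = (1×1.60×10^-19)(0.198)(0.0327) / (5.02×10^5) = 2.06×10^-27 kg.
In atomic mass units: m = 2.06×10^-27 / 1.66×10^-27 = 1.24 u.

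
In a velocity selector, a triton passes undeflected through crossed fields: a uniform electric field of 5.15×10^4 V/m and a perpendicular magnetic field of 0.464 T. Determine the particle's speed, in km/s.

v ≈ 111 km/s

For zero net force, qE = qvB, so v = E/B.
v = (5.15×10^4) / (0.464) = 1.11×10^5 m/s.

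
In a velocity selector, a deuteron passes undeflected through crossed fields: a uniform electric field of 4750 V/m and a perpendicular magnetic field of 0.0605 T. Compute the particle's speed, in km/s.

v ≈ 78.5 km/s

For zero net force, qE = qvB, so v = E/B.
v = (4750) / (0.0605) = 7.85×10^4 m/s.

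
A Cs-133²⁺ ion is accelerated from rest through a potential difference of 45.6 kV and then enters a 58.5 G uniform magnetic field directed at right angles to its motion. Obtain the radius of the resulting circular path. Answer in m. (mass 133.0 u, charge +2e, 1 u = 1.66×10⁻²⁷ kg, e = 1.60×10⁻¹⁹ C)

r ≈ 42.9 m

The kinetic energy gained is K = qV = (2×1.60×10^-19)(4.56×10^4) = 1.46×10^-14 J.
v = √(2K/m) = 3.64×10^5 m/s.
r = mv/(qB) = (2.21×10^-25)(3.64×10^5) / [(2×1.60×10^-19)(5.85×10^-3)] = 42.9 m.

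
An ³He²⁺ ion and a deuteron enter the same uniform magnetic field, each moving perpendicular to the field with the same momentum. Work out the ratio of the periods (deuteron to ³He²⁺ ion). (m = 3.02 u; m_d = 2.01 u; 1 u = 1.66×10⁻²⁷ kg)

ratio ≈ 1.33

T = 2πm/(qB) is independent of speed, so T₂/T₁ = (m₂/q₂)/(m₁/q₁).
T_{deuteron}/T_{³He²⁺ ion} = (3.34×10^-27/1e) / (5.01×10^-27/2e) = 1.33.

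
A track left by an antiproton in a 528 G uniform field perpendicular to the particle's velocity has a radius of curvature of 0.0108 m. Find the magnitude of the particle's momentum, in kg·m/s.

p ≈ 9.12×10^-23 kg·m/s

Since qvB = mv²/r, the momentum p = mv = qBr.
p = (1×1.60×10^-19)(0.0528)(0.0108) = 9.12×10^-23 kg·m/s.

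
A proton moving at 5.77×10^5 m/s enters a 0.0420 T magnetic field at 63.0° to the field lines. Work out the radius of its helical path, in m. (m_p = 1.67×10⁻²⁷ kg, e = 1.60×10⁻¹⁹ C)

Only the perpendicular component v⊥ = v sin63.0° = 5.14×10^5 m/s is bent by the field.
r = m v⊥ /(qB) = (1.67×10^-27)(5.14×10^5) / [(1×1.60×10^-19)(0.0420)] = 0.128 m.

r ≈ 0.128 m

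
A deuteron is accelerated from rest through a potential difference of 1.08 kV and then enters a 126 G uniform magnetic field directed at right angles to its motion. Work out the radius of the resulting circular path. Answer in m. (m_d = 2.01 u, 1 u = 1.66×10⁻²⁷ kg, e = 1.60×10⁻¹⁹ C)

r ≈ 0.533 m

The kinetic energy gained is K = qV = (1×1.60×10^-19)(1080) = 1.73×10^-16 J.
v = √(2K/m) = 3.22×10^5 m/s.
r = mv/(qB) = (3.34×10^-27)(3.22×10^5) / [(1×1.60×10^-19)(0.0126)] = 0.533 m.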